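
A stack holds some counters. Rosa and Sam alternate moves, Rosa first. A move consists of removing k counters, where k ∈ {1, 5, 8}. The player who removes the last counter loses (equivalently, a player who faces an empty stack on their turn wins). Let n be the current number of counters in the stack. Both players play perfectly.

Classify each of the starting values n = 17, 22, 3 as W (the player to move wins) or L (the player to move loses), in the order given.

Positions with no move are W. A position that does have a move is losing for the player to move precisely when every available move leads to a winning position for the opponent. Fill in the labels:
n=0: no move; the opponent has just taken the last counter and therefore loses → W
n=1: L (sole option 0(W) is W)
n=2: W (go to 1, an L position)
n=3: L (sole option 2(W) is W)
n=4: W (go to 3, an L position)
n=5: L (options 4(W), 0(W) are all W)
n=6: W (go to 5, an L position)
n=7: L (options 6(W), 2(W) are all W)
n=8: W (go to 7, an L position)
n=9: W (go to 1, an L position)
n=10: W (go to 5, an L position)
n=11: W (go to 3, an L position)
n=12: W (go to 7, an L position)
n=13: W (go to 5, an L position)
n=14: L (options 13(W), 9(W), 6(W) are all W)
n=15: W (go to 14, an L position)
n=16: L (options 15(W), 11(W), 8(W) are all W)
n=17: W (go to 16, an L position)
n=18: L (options 17(W), 13(W), 10(W) are all W)
n=19: W (go to 18, an L position)
n=20: L (options 19(W), 15(W), 12(W) are all W)
n=21: W (go to 20, an L position)
n=22: W (go to 14, an L position)

17: W, 22: W, 3: L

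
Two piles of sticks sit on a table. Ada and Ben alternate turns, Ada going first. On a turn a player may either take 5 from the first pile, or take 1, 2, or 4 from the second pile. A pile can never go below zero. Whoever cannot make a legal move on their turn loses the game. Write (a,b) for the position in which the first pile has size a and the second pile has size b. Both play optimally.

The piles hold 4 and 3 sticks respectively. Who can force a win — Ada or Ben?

Ben wins.

Build the W/L table. Terminal = L. A non-terminal position is W if it has a move to some L; otherwise it is L.
No move ever increases a pile, so every position that can arise here has a ≤ 4 and b ≤ 3; it is enough to label the cells with 0 ≤ a ≤ 4 and 0 ≤ b ≤ 3.
Every move lowers a or b (never raises either), so fill the grid row by row in increasing a, and left to right within a row: each cell's successors are then already labelled.
      b=0  b=1  b=2  b=3
a=0:    L    W    W    L
a=1:    L    W    W    L
a=2:    L    W    W    L
a=3:    L    W    W    L
a=4:    L    W    W    L
Cells with no legal move (terminal, hence L): (0,0), (1,0), (2,0), (3,0), (4,0).
The remaining L cells, each justified by listing all of its moves:
(0,3): L (options (0,2)(W), (0,1)(W) are all W)
(1,3): L (options (1,2)(W), (1,1)(W) are all W)
(2,3): L (options (2,2)(W), (2,1)(W) are all W)
(3,3): L (options (3,2)(W), (3,1)(W) are all W)
(4,3): L (options (4,2)(W), (4,1)(W) are all W)
Every other cell has at least one move into one of the L cells above, so it is W.
Every move from (4,3) reaches a W position, so the mover loses.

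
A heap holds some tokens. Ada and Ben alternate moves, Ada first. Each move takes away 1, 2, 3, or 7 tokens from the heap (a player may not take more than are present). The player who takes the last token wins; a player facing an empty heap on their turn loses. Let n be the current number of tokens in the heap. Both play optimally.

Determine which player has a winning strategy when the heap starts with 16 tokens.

Ben wins.

Work bottom-up. With no move the player to move loses. Otherwise the position is W if at least one move leads to an L position for the opponent, and L if every move leads to a W.
n=0: no move → L
n=1: reaches L-position 0 → W
n=2: reaches L-position 0 → W
n=3: reaches L-position 0 → W
n=4: only reaches 3(W), 2(W), 1(W), all W → L
n=5: reaches L-position 4 → W
n=6: reaches L-position 4 → W
n=7: reaches L-position 4 → W
n=8: only reaches 7(W), 6(W), 5(W), 1(W), all W → L
n=9: reaches L-position 8 → W
n=10: reaches L-position 8 → W
n=11: reaches L-position 8 → W
n=12: only reaches 11(W), 10(W), 9(W), 5(W), all W → L
n=13: reaches L-position 12 → W
n=14: reaches L-position 12 → W
n=15: reaches L-position 12 → W
n=16: only reaches 15(W), 14(W), 13(W), 9(W), all W → L
The starting position 16 is L: whatever Ada does, the opponent receives a W position.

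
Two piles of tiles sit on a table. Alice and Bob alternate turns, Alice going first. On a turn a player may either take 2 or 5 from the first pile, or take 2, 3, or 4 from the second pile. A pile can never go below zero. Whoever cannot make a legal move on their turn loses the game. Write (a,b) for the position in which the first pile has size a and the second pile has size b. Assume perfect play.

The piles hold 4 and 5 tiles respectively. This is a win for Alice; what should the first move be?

Move to (4,1).

Work bottom-up. With no move the player to move loses. Otherwise the position is W if at least one move leads to an L position for the opponent, and L if every move leads to a W.
No move ever increases a pile, so every position that can arise here has a ≤ 4 and b ≤ 5; it is enough to label the cells with 0 ≤ a ≤ 4 and 0 ≤ b ≤ 5.
Every move lowers a or b (never raises either), so fill the grid row by row in increasing a, and left to right within a row: each cell's successors are then already labelled.
      b=0  b=1  b=2  b=3  b=4  b=5
a=0:    L    L    W    W    W    W
a=1:    L    L    W    W    W    W
a=2:    W    W    L    L    W    W
a=3:    W    W    L    L    W    W
a=4:    L    L    W    W    W    W
Cells with no legal move (terminal, hence L): (0,0), (0,1), (1,0), (1,1).
The remaining L cells, each justified by listing all of its moves:
(2,2): →(0,2)(W), (2,0)(W) — all W, so L
(2,3): →(0,3)(W), (2,1)(W), (2,0)(W) — all W, so L
(3,2): →(1,2)(W), (3,0)(W) — all W, so L
(3,3): →(1,3)(W), (3,1)(W), (3,0)(W) — all W, so L
(4,0): →(2,0)(W) only, which is W, so L
(4,1): →(2,1)(W) only, which is W, so L
Every other cell has at least one move into one of the L cells above, so it is W.
From (4,5), the L positions reachable in one move are: (4,1).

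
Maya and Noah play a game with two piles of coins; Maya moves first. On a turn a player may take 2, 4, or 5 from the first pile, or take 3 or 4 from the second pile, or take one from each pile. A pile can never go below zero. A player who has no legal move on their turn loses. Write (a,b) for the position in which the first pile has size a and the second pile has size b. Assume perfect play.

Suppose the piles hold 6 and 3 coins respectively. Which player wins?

Positions with no move are L. A position that does have a move is losing for the player to move precisely when every available move leads to a winning position for the opponent. Fill in the labels:
No move ever increases a pile, so every position that can arise here has a ≤ 6 and b ≤ 3; it is enough to label the cells with 0 ≤ a ≤ 6 and 0 ≤ b ≤ 3.
Every move lowers a or b (never raises either), so fill the grid row by row in increasing a, and left to right within a row: each cell's successors are then already labelled.
      b=0  b=1  b=2  b=3
a=0:    L    L    L    W
a=1:    L    W    W    W
a=2:    W    W    W    L
a=3:    W    L    L    L
a=4:    W    W    W    W
a=5:    W    W    W    W
a=6:    W    L    L    W
Cells with no legal move (terminal, hence L): (0,0), (0,1), (0,2), (1,0).
The remaining L cells, each justified by listing all of its moves:
(2,3): moves to (0,3)(W), (2,0)(W), (1,2)(W); every one is W ⇒ L
(3,1): moves to (1,1)(W), (2,0)(W); every one is W ⇒ L
(3,2): moves to (1,2)(W), (2,1)(W); every one is W ⇒ L
(3,3): moves to (1,3)(W), (3,0)(W), (2,2)(W); every one is W ⇒ L
(6,1): moves to (4,1)(W), (2,1)(W), (1,1)(W), (5,0)(W); every one is W ⇒ L
(6,2): moves to (4,2)(W), (2,2)(W), (1,2)(W), (5,1)(W); every one is W ⇒ L
Every other cell has at least one move into one of the L cells above, so it is W.
The starting position (6,3) is W: Maya should move to (2,3), handing over an L position.

Maya wins.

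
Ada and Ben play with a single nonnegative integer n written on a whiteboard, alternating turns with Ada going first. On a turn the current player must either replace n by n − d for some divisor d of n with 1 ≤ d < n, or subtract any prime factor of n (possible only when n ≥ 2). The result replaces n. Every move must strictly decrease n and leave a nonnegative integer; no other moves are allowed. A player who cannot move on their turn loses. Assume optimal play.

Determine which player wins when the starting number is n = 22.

Ada wins.

Label each position W (a win for the player to move) or L (a loss). A position with no legal move is L; any other position is W exactly when some move reaches an L, and L when every move reaches a W.
n=0: no move → L
n=1: no move → L
n=2: →0(L), so W
n=3: →0(L), so W
n=4: →2(W), 3(W) — all W, so L
n=5: →0(L), so W
n=6: →4(L), so W
n=7: →0(L), so W
n=8: →4(L), so W
n=9: →6(W), 8(W) — all W, so L
n=10: →9(L), so W
n=11: →0(L), so W
n=12: →9(L), so W
n=13: →0(L), so W
n=14: →7(W), 12(W), 13(W) — all W, so L
n=15: →14(L), so W
n=16: →14(L), so W
n=17: →0(L), so W
n=18: →9(L), so W
n=19: →0(L), so W
n=20: →10(W), 15(W), 16(W), 18(W), 19(W) — all W, so L
n=21: →14(L), so W
n=22: →20(L), so W
From 22 Ada can move to 20, reaching an L position.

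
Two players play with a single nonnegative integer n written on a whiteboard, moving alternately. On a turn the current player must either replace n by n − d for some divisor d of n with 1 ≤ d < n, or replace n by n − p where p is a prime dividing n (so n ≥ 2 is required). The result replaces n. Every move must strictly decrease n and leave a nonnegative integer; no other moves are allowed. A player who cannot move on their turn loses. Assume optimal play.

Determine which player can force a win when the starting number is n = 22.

The first player wins.

Build the W/L table. Terminal = L. A non-terminal position is W if it has a move to some L; otherwise it is L.
n=0: no move → L
n=1: no move → L
n=2: can move to 0, which is L ⇒ W
n=3: can move to 0, which is L ⇒ W
n=4: moves to 2(W), 3(W); every one is W ⇒ L
n=5: can move to 0, which is L ⇒ W
n=6: can move to 4, which is L ⇒ W
n=7: can move to 0, which is L ⇒ W
n=8: can move to 4, which is L ⇒ W
n=9: moves to 6(W), 8(W); every one is W ⇒ L
n=10: can move to 9, which is L ⇒ W
n=11: can move to 0, which is L ⇒ W
n=12: can move to 9, which is L ⇒ W
n=13: can move to 0, which is L ⇒ W
n=14: moves to 7(W), 12(W), 13(W); every one is W ⇒ L
n=15: can move to 14, which is L ⇒ W
n=16: can move to 14, which is L ⇒ W
n=17: can move to 0, which is L ⇒ W
n=18: can move to 9, which is L ⇒ W
n=19: can move to 0, which is L ⇒ W
n=20: moves to 10(W), 15(W), 16(W), 18(W), 19(W); every one is W ⇒ L
n=21: can move to 14, which is L ⇒ W
n=22: can move to 20, which is L ⇒ W
From 22 the player to move can move to 20, reaching an L position.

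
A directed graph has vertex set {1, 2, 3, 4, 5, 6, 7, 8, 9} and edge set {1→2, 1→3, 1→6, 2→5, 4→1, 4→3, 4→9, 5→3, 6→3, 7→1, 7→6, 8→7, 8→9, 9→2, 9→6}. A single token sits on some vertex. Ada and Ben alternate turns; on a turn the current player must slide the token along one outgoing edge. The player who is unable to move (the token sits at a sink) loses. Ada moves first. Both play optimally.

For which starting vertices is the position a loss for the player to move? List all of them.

Positions with no move are L. A position that does have a move is losing for the player to move precisely when every available move leads to a winning position for the opponent. Fill in the labels:
Every edge goes from a vertex to one that appears earlier in the order 3, 6, 5, 2, 9, 1, 7, 8, 4, so processing vertices in that order labels each vertex after all of its successors.
3: no outgoing edge → L
6: →3(L), so W
5: →3(L), so W
2: →5(W) only, which is W, so L
9: →2(L), so W
1: →2(L), so W
7: →1(W), 6(W) — all W, so L
8: →7(L), so W
4: →3(L), so W
The losing starting vertices are exactly the entries labelled L in this table (3 of them).

2, 3, 7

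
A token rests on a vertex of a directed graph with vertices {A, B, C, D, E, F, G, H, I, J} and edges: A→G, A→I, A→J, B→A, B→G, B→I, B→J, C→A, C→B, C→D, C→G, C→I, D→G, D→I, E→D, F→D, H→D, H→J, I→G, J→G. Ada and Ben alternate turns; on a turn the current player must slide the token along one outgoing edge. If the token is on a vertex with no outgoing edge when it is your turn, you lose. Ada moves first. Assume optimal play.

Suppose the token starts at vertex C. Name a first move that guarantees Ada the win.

Classify positions by backward induction: terminal positions (no move available) are L. From any other position, the mover wins iff some move reaches an L.
Every edge goes from a vertex to one that appears earlier in the order G, I, D, J, A, B, C, F, E, H, so processing vertices in that order labels each vertex after all of its successors.
G: no outgoing edge → L
I: W (go to G, an L position)
D: W (go to G, an L position)
J: W (go to G, an L position)
A: W (go to G, an L position)
B: W (go to G, an L position)
C: W (go to G, an L position)
F: L (sole option D(W) is W)
E: L (sole option D(W) is W)
H: L (options J(W), D(W) are all W)
From C, the L positions reachable in one move are: G.

Move to G.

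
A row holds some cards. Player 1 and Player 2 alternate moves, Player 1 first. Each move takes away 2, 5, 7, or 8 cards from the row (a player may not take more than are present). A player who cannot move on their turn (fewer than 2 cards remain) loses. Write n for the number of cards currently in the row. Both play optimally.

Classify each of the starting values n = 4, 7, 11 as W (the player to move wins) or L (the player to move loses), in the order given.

Build the W/L table. Terminal = L. A non-terminal position is W if it has a move to some L; otherwise it is L.
n=0: no move → L
n=1: no move → L
n=2: reaches L-position 0 → W
n=3: reaches L-position 1 → W
n=4: only reaches 2(W), which is W → L
n=5: reaches L-position 0 → W
n=6: reaches L-position 4 → W
n=7: reaches L-position 0 → W
n=8: reaches L-position 1 → W
n=9: reaches L-position 4 → W
n=10: only reaches 8(W), 5(W), 3(W), 2(W), all W → L
n=11: reaches L-position 4 → W

4: L, 7: W, 11: W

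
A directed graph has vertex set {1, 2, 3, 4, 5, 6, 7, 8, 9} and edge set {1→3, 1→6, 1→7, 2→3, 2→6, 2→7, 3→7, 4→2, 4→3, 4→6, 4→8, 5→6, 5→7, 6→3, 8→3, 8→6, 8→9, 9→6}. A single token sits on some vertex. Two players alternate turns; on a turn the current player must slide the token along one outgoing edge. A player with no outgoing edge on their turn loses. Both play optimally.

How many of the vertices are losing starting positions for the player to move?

2

Classify positions by backward induction: terminal positions (no move available) are L. From any other position, the mover wins iff some move reaches an L.
Every edge goes from a vertex to one that appears earlier in the order 7, 3, 6, 9, 8, 2, 4, 5, 1, so processing vertices in that order labels each vertex after all of its successors.
7: no outgoing edge → L
3: →7(L), so W
6: →3(W) only, which is W, so L
9: →6(L), so W
8: →6(L), so W
2: →6(L), so W
4: →6(L), so W
5: →6(L), so W
1: →6(L), so W
The L vertices are 6, 7; that is 2 in all.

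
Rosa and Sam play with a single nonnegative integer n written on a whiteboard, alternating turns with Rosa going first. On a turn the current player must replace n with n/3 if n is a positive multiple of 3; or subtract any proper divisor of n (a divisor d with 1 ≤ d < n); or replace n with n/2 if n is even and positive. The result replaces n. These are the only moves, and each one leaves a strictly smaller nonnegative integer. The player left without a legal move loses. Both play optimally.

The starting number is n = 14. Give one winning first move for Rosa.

Move to 7.

Compute win/loss labels from the base case upward. A position with no move is L. Any other position is W if it can reach an L in one move, else L.
n=0: no move → L
n=1: no move → L
n=2: can move to 1, which is L ⇒ W
n=3: can move to 1, which is L ⇒ W
n=4: moves to 2(W), 3(W); every one is W ⇒ L
n=5: can move to 4, which is L ⇒ W
n=6: can move to 4, which is L ⇒ W
n=7: the only move is to 6(W), a W ⇒ L
n=8: can move to 4, which is L ⇒ W
n=9: moves to 3(W), 6(W), 8(W); every one is W ⇒ L
n=10: can move to 9, which is L ⇒ W
n=11: the only move is to 10(W), a W ⇒ L
n=12: can move to 4, which is L ⇒ W
n=13: the only move is to 12(W), a W ⇒ L
n=14: can move to 7, which is L ⇒ W
From 14, the L positions reachable in one move are: 7, 13. Any move reaching one of these is winning.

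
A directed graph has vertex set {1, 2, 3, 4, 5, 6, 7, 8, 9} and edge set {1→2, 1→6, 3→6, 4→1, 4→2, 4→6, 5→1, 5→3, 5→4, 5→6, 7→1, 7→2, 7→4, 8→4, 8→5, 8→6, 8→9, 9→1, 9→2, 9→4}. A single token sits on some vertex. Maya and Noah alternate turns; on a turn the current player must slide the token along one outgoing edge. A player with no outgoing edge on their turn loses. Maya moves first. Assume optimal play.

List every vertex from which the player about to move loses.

2, 6

Build the W/L table. Terminal = L. A non-terminal position is W if it has a move to some L; otherwise it is L.
Every edge goes from a vertex to one that appears earlier in the order 6, 2, 1, 4, 7, 3, 5, 9, 8, so processing vertices in that order labels each vertex after all of its successors.
6: no outgoing edge → L
2: no outgoing edge → L
1: W (go to 2, an L position)
4: W (go to 2, an L position)
7: W (go to 2, an L position)
3: W (go to 6, an L position)
5: W (go to 6, an L position)
9: W (go to 2, an L position)
8: W (go to 6, an L position)
The losing starting vertices are exactly the entries labelled L in this table (2 of them).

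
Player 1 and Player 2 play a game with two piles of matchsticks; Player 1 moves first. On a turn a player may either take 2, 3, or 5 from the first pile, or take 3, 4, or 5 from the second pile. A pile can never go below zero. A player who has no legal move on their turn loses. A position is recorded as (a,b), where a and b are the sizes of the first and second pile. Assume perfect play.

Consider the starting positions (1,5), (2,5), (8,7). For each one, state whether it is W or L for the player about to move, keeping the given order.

(1,5): W, (2,5): L, (8,7): W

Work bottom-up. With no move the player to move loses. Otherwise the position is W if at least one move leads to an L position for the opponent, and L if every move leads to a W.
No move ever increases a pile, so every position that can arise here has a ≤ 8 and b ≤ 7; it is enough to label the cells with 0 ≤ a ≤ 8 and 0 ≤ b ≤ 7.
Every move lowers a or b (never raises either), so fill the grid row by row in increasing a, and left to right within a row: each cell's successors are then already labelled.
      b=0  b=1  b=2  b=3  b=4  b=5  b=6  b=7
a=0:    L    L    L    W    W    W    W    W
a=1:    L    L    L    W    W    W    W    W
a=2:    W    W    W    L    L    L    W    W
a=3:    W    W    W    L    L    L    W    W
a=4:    W    W    W    W    W    W    L    L
a=5:    W    W    W    W    W    W    L    L
a=6:    W    W    W    W    W    W    W    W
a=7:    L    L    L    W    W    W    W    W
a=8:    L    L    L    W    W    W    W    W
Cells with no legal move (terminal, hence L): (0,0), (0,1), (0,2), (1,0), (1,1), (1,2).
The remaining L cells, each justified by listing all of its moves:
(2,3): L (options (0,3)(W), (2,0)(W) are all W)
(2,4): L (options (0,4)(W), (2,1)(W), (2,0)(W) are all W)
(2,5): L (options (0,5)(W), (2,2)(W), (2,1)(W), (2,0)(W) are all W)
(3,3): L (options (1,3)(W), (0,3)(W), (3,0)(W) are all W)
(3,4): L (options (1,4)(W), (0,4)(W), (3,1)(W), (3,0)(W) are all W)
(3,5): L (options (1,5)(W), (0,5)(W), (3,2)(W), (3,1)(W), (3,0)(W) are all W)
(4,6): L (options (2,6)(W), (1,6)(W), (4,3)(W), (4,2)(W), (4,1)(W) are all W)
(4,7): L (options (2,7)(W), (1,7)(W), (4,4)(W), (4,3)(W), (4,2)(W) are all W)
(5,6): L (options (3,6)(W), (2,6)(W), (0,6)(W), (5,3)(W), (5,2)(W), (5,1)(W) are all W)
(5,7): L (options (3,7)(W), (2,7)(W), (0,7)(W), (5,4)(W), (5,3)(W), (5,2)(W) are all W)
(7,0): L (options (5,0)(W), (4,0)(W), (2,0)(W) are all W)
(7,1): L (options (5,1)(W), (4,1)(W), (2,1)(W) are all W)
(7,2): L (options (5,2)(W), (4,2)(W), (2,2)(W) are all W)
(8,0): L (options (6,0)(W), (5,0)(W), (3,0)(W) are all W)
(8,1): L (options (6,1)(W), (5,1)(W), (3,1)(W) are all W)
(8,2): L (options (6,2)(W), (5,2)(W), (3,2)(W) are all W)
Every other cell has at least one move into one of the L cells above, so it is W.
(1,5): the move to (1,2) reaches an L cell, so W
(2,5): one of the L cells justified above, so L
(8,7): the move to (5,7) reaches an L cell, so W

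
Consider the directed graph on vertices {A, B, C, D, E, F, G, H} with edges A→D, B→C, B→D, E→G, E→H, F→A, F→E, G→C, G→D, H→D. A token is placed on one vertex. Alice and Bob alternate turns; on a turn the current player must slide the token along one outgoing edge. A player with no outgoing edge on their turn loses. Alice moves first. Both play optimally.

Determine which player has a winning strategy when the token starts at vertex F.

Compute win/loss labels from the base case upward. A position with no move is L. Any other position is W if it can reach an L in one move, else L.
Every edge goes from a vertex to one that appears earlier in the order C, D, G, A, H, B, E, F, so processing vertices in that order labels each vertex after all of its successors.
C: no outgoing edge → L
D: no outgoing edge → L
G: W (go to D, an L position)
A: W (go to D, an L position)
H: W (go to D, an L position)
B: W (go to D, an L position)
E: L (options H(W), G(W) are all W)
F: W (go to E, an L position)
From F Alice can move to E, reaching an L position.

Alice wins.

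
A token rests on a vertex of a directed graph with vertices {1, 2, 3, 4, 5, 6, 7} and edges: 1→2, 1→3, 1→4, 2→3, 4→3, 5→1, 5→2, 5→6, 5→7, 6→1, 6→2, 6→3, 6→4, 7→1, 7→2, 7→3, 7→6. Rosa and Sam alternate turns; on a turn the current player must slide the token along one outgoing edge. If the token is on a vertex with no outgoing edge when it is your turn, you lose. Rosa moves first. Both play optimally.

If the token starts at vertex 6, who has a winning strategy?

Rosa wins.

Compute win/loss labels from the base case upward. A position with no move is L. Any other position is W if it can reach an L in one move, else L.
Every edge goes from a vertex to one that appears earlier in the order 3, 4, 2, 1, 6, 7, 5, so processing vertices in that order labels each vertex after all of its successors.
3: no outgoing edge → L
4: reaches L-position 3 → W
2: reaches L-position 3 → W
1: reaches L-position 3 → W
6: reaches L-position 3 → W
7: reaches L-position 3 → W
5: only reaches 7(W), 6(W), 1(W), 2(W), all W → L
From 6 Rosa can move to 3, reaching an L position.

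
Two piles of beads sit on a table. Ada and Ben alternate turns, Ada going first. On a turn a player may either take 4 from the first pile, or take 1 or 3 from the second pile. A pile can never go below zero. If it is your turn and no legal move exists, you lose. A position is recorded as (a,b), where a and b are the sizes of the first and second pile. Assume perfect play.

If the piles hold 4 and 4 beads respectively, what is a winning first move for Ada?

Move to (0,4).

Classify positions by backward induction: terminal positions (no move available) are L. From any other position, the mover wins iff some move reaches an L.
No move ever increases a pile, so every position that can arise here has a ≤ 4 and b ≤ 4; it is enough to label the cells with 0 ≤ a ≤ 4 and 0 ≤ b ≤ 4.
Every move lowers a or b (never raises either), so fill the grid row by row in increasing a, and left to right within a row: each cell's successors are then already labelled.
      b=0  b=1  b=2  b=3  b=4
a=0:    L    W    L    W    L
a=1:    L    W    L    W    L
a=2:    L    W    L    W    L
a=3:    L    W    L    W    L
a=4:    W    L    W    L    W
Cells with no legal move (terminal, hence L): (0,0), (1,0), (2,0), (3,0).
The remaining L cells, each justified by listing all of its moves:
(0,2): the only move is to (0,1)(W), a W ⇒ L
(0,4): moves to (0,3)(W), (0,1)(W); every one is W ⇒ L
(1,2): the only move is to (1,1)(W), a W ⇒ L
(1,4): moves to (1,3)(W), (1,1)(W); every one is W ⇒ L
(2,2): the only move is to (2,1)(W), a W ⇒ L
(2,4): moves to (2,3)(W), (2,1)(W); every one is W ⇒ L
(3,2): the only move is to (3,1)(W), a W ⇒ L
(3,4): moves to (3,3)(W), (3,1)(W); every one is W ⇒ L
(4,1): moves to (0,1)(W), (4,0)(W); every one is W ⇒ L
(4,3): moves to (0,3)(W), (4,2)(W), (4,0)(W); every one is W ⇒ L
Every other cell has at least one move into one of the L cells above, so it is W.
From (4,4), the L positions reachable in one move are: (0,4), (4,3), (4,1). Any move reaching one of these is winning.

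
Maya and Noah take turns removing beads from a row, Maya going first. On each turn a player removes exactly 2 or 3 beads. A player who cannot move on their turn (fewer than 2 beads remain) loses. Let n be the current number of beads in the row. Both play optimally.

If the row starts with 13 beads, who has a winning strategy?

Maya wins.

Compute win/loss labels from the base case upward. A position with no move is L. Any other position is W if it can reach an L in one move, else L.
n=0: no move → L
n=1: no move → L
n=2: can move to 0, which is L ⇒ W
n=3: can move to 1, which is L ⇒ W
n=4: can move to 1, which is L ⇒ W
n=5: moves to 3(W), 2(W); every one is W ⇒ L
n=6: moves to 4(W), 3(W); every one is W ⇒ L
n=7: can move to 5, which is L ⇒ W
n=8: can move to 6, which is L ⇒ W
n=9: can move to 6, which is L ⇒ W
n=10: moves to 8(W), 7(W); every one is W ⇒ L
n=11: moves to 9(W), 8(W); every one is W ⇒ L
n=12: can move to 10, which is L ⇒ W
n=13: can move to 11, which is L ⇒ W
The starting position 13 is W: Maya should remove 2, leaving 11, handing over an L position.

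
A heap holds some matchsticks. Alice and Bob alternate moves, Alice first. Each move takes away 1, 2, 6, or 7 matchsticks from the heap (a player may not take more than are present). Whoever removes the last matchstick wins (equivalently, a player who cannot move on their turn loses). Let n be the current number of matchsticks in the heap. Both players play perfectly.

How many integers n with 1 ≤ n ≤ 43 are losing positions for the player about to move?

11

Label each position W (a win for the player to move) or L (a loss). A position with no legal move is L; any other position is W exactly when some move reaches an L, and L when every move reaches a W.
n=0: no move → L
n=1: can move to 0, which is L ⇒ W
n=2: can move to 0, which is L ⇒ W
n=3: moves to 2(W), 1(W); every one is W ⇒ L
n=4: can move to 3, which is L ⇒ W
n=5: can move to 3, which is L ⇒ W
n=6: can move to 0, which is L ⇒ W
n=7: can move to 0, which is L ⇒ W
n=8: moves to 7(W), 6(W), 2(W), 1(W); every one is W ⇒ L
n=9: can move to 8, which is L ⇒ W
n=10: can move to 8, which is L ⇒ W
n=11: moves to 10(W), 9(W), 5(W), 4(W); every one is W ⇒ L
n=12: can move to 11, which is L ⇒ W
n=13: can move to 11, which is L ⇒ W
n=14: can move to 8, which is L ⇒ W
n=15: can move to 8, which is L ⇒ W
n=16: moves to 15(W), 14(W), 10(W), 9(W); every one is W ⇒ L
n=17: can move to 16, which is L ⇒ W
n=18: can move to 16, which is L ⇒ W
n=19: moves to 18(W), 17(W), 13(W), 12(W); every one is W ⇒ L
n=20: can move to 19, which is L ⇒ W
n=21: can move to 19, which is L ⇒ W
n=22: can move to 16, which is L ⇒ W
n=23: can move to 16, which is L ⇒ W
n=24: moves to 23(W), 22(W), 18(W), 17(W); every one is W ⇒ L
n=25: can move to 24, which is L ⇒ W
n=26: can move to 24, which is L ⇒ W
n=27: moves to 26(W), 25(W), 21(W), 20(W); every one is W ⇒ L
n=28: can move to 27, which is L ⇒ W
n=29: can move to 27, which is L ⇒ W
n=30: can move to 24, which is L ⇒ W
n=31: can move to 24, which is L ⇒ W
n=32: moves to 31(W), 30(W), 26(W), 25(W); every one is W ⇒ L
n=33: can move to 32, which is L ⇒ W
n=34: can move to 32, which is L ⇒ W
n=35: moves to 34(W), 33(W), 29(W), 28(W); every one is W ⇒ L
n=36: can move to 35, which is L ⇒ W
n=37: can move to 35, which is L ⇒ W
n=38: can move to 32, which is L ⇒ W
n=39: can move to 32, which is L ⇒ W
n=40: moves to 39(W), 38(W), 34(W), 33(W); every one is W ⇒ L
n=41: can move to 40, which is L ⇒ W
n=42: can move to 40, which is L ⇒ W
n=43: moves to 42(W), 41(W), 37(W), 36(W); every one is W ⇒ L
L entries with 1 ≤ n ≤ 43 (n=0 is outside the asked range and is not counted): n = 3, 8, 11, 16, 19, 24, 27, 32, 35, 40, 43; that makes 11.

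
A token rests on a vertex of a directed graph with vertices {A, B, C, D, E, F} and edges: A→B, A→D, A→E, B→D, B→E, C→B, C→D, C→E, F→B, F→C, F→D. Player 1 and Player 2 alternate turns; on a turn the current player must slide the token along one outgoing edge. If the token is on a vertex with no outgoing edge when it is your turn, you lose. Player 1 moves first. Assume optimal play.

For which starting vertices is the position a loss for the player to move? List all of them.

D, E

Classify positions by backward induction: terminal positions (no move available) are L. From any other position, the mover wins iff some move reaches an L.
Every edge goes from a vertex to one that appears earlier in the order D, E, B, C, F, A, so processing vertices in that order labels each vertex after all of its successors.
D: no outgoing edge → L
E: no outgoing edge → L
B: W (go to E, an L position)
C: W (go to E, an L position)
F: W (go to D, an L position)
A: W (go to E, an L position)
Reading off the rows marked L gives the requested list; there are 2 such vertices.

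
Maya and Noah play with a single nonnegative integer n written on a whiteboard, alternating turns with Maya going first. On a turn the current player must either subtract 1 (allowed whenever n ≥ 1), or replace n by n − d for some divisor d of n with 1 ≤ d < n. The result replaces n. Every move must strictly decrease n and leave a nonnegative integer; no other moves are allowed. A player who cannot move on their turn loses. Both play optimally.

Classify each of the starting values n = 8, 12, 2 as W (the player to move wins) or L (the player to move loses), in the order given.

Build the W/L table. Terminal = L. A non-terminal position is W if it has a move to some L; otherwise it is L.
n=0: no move → L
n=1: W (go to 0, an L position)
n=2: L (sole option 1(W) is W)
n=3: W (go to 2, an L position)
n=4: W (go to 2, an L position)
n=5: L (sole option 4(W) is W)
n=6: W (go to 5, an L position)
n=7: L (sole option 6(W) is W)
n=8: W (go to 7, an L position)
n=9: L (options 6(W), 8(W) are all W)
n=10: W (go to 5, an L position)
n=11: L (sole option 10(W) is W)
n=12: W (go to 9, an L position)

8: W, 12: W, 2: L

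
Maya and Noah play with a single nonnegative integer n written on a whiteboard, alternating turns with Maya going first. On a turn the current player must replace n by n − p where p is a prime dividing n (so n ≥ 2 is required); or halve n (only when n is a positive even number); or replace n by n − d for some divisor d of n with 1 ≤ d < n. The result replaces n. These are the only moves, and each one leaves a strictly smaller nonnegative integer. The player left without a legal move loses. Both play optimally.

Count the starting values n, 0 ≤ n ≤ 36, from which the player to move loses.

9

Build the W/L table. Terminal = L. A non-terminal position is W if it has a move to some L; otherwise it is L.
n=0: no move → L
n=1: no move → L
n=2: W (go to 0, an L position)
n=3: W (go to 0, an L position)
n=4: L (options 2(W), 3(W) are all W)
n=5: W (go to 0, an L position)
n=6: W (go to 4, an L position)
n=7: W (go to 0, an L position)
n=8: W (go to 4, an L position)
n=9: L (options 6(W), 8(W) are all W)
n=10: W (go to 9, an L position)
n=11: W (go to 0, an L position)
n=12: W (go to 9, an L position)
n=13: W (go to 0, an L position)
n=14: L (options 7(W), 12(W), 13(W) are all W)
n=15: W (go to 14, an L position)
n=16: W (go to 14, an L position)
n=17: W (go to 0, an L position)
n=18: W (go to 9, an L position)
n=19: W (go to 0, an L position)
n=20: L (options 10(W), 15(W), 16(W), 18(W), 19(W) are all W)
n=21: W (go to 14, an L position)
n=22: W (go to 20, an L position)
n=23: W (go to 0, an L position)
n=24: W (go to 20, an L position)
n=25: W (go to 20, an L position)
n=26: L (options 13(W), 24(W), 25(W) are all W)
n=27: W (go to 26, an L position)
n=28: W (go to 14, an L position)
n=29: W (go to 0, an L position)
n=30: W (go to 20, an L position)
n=31: W (go to 0, an L position)
n=32: L (options 16(W), 24(W), 28(W), 30(W), 31(W) are all W)
n=33: W (go to 32, an L position)
n=34: W (go to 32, an L position)
n=35: L (options 28(W), 30(W), 34(W) are all W)
n=36: W (go to 32, an L position)
L entries with 0 ≤ n ≤ 36: n = 0, 1, 4, 9, 14, 20, 26, 32, 35; that makes 9.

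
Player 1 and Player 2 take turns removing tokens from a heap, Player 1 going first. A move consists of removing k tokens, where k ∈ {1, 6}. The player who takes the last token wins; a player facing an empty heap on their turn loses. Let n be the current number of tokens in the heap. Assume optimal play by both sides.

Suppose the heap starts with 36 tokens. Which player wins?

Player 1 wins.

Compute win/loss labels from the base case upward. A position with no move is L. Any other position is W if it can reach an L in one move, else L.
n=0: no move → L
n=1: →0(L), so W
n=2: →1(W) only, which is W, so L
n=3: →2(L), so W
n=4: →3(W) only, which is W, so L
n=5: →4(L), so W
n=6: →0(L), so W
n=7: →6(W), 1(W) — all W, so L
n=8: →7(L), so W
n=9: →8(W), 3(W) — all W, so L
n=10: →9(L), so W
n=11: →10(W), 5(W) — all W, so L
n=12: →11(L), so W
n=13: →7(L), so W
n=14: →13(W), 8(W) — all W, so L
n=15: →14(L), so W
n=16: →15(W), 10(W) — all W, so L
n=17: →16(L), so W
n=18: →17(W), 12(W) — all W, so L
n=19: →18(L), so W
n=20: →14(L), so W
n=21: →20(W), 15(W) — all W, so L
n=22: →21(L), so W
n=23: →22(W), 17(W) — all W, so L
n=24: →23(L), so W
n=25: →24(W), 19(W) — all W, so L
n=26: →25(L), so W
n=27: →21(L), so W
n=28: →27(W), 22(W) — all W, so L
n=29: →28(L), so W
n=30: →29(W), 24(W) — all W, so L
n=31: →30(L), so W
n=32: →31(W), 26(W) — all W, so L
n=33: →32(L), so W
n=34: →28(L), so W
n=35: →34(W), 29(W) — all W, so L
n=36: →35(L), so W
The starting position 36 is W: Player 1 should remove 1, leaving 35, handing over an L position.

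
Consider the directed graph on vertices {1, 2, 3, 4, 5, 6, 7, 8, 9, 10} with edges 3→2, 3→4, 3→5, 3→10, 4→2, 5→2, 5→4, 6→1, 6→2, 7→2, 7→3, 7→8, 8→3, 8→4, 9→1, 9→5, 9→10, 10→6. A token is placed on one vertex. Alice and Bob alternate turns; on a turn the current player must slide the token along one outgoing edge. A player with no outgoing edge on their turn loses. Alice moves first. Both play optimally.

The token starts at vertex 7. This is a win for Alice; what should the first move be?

Move to 8.

Build the W/L table. Terminal = L. A non-terminal position is W if it has a move to some L; otherwise it is L.
Every edge goes from a vertex to one that appears earlier in the order 2, 1, 4, 5, 6, 10, 3, 8, 9, 7, so processing vertices in that order labels each vertex after all of its successors.
2: no outgoing edge → L
1: no outgoing edge → L
4: can move to 2, which is L ⇒ W
5: can move to 2, which is L ⇒ W
6: can move to 1, which is L ⇒ W
10: the only move is to 6(W), a W ⇒ L
3: can move to 10, which is L ⇒ W
8: moves to 3(W), 4(W); every one is W ⇒ L
9: can move to 10, which is L ⇒ W
7: can move to 8, which is L ⇒ W
From 7, the L positions reachable in one move are: 8, 2. Any move reaching one of these is winning.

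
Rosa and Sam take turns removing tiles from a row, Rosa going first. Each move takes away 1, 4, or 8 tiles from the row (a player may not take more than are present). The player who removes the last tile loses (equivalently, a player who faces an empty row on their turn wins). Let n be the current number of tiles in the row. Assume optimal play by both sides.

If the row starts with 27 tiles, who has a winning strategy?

Compute win/loss labels from the base case upward. A position with no move is W. Any other position is W if it can reach an L in one move, else L.
n=0: no move; the opponent has just taken the last tile and therefore loses → W
n=1: L (sole option 0(W) is W)
n=2: W (go to 1, an L position)
n=3: L (sole option 2(W) is W)
n=4: W (go to 3, an L position)
n=5: W (go to 1, an L position)
n=6: L (options 5(W), 2(W) are all W)
n=7: W (go to 6, an L position)
n=8: L (options 7(W), 4(W), 0(W) are all W)
n=9: W (go to 8, an L position)
n=10: W (go to 6, an L position)
n=11: W (go to 3, an L position)
n=12: W (go to 8, an L position)
n=13: L (options 12(W), 9(W), 5(W) are all W)
n=14: W (go to 13, an L position)
n=15: L (options 14(W), 11(W), 7(W) are all W)
n=16: W (go to 15, an L position)
n=17: W (go to 13, an L position)
n=18: L (options 17(W), 14(W), 10(W) are all W)
n=19: W (go to 18, an L position)
n=20: L (options 19(W), 16(W), 12(W) are all W)
n=21: W (go to 20, an L position)
n=22: W (go to 18, an L position)
n=23: W (go to 15, an L position)
n=24: W (go to 20, an L position)
n=25: L (options 24(W), 21(W), 17(W) are all W)
n=26: W (go to 25, an L position)
n=27: L (options 26(W), 23(W), 19(W) are all W)
The starting position 27 is L: whatever Rosa does, the opponent receives a W position.

Sam wins.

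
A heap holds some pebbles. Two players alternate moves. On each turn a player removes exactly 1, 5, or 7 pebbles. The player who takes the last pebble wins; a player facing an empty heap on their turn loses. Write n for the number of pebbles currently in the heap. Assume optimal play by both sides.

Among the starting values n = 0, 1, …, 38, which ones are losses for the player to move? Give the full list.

Compute win/loss labels from the base case upward. A position with no move is L. Any other position is W if it can reach an L in one move, else L.
n=0: no move → L
n=1: reaches L-position 0 → W
n=2: only reaches 1(W), which is W → L
n=3: reaches L-position 2 → W
n=4: only reaches 3(W), which is W → L
n=5: reaches L-position 4 → W
n=6: only reaches 5(W), 1(W), all W → L
n=7: reaches L-position 6 → W
n=8: only reaches 7(W), 3(W), 1(W), all W → L
n=9: reaches L-position 8 → W
n=10: only reaches 9(W), 5(W), 3(W), all W → L
n=11: reaches L-position 10 → W
n=12: only reaches 11(W), 7(W), 5(W), all W → L
n=13: reaches L-position 12 → W
n=14: only reaches 13(W), 9(W), 7(W), all W → L
n=15: reaches L-position 14 → W
n=16: only reaches 15(W), 11(W), 9(W), all W → L
n=17: reaches L-position 16 → W
n=18: only reaches 17(W), 13(W), 11(W), all W → L
n=19: reaches L-position 18 → W
n=20: only reaches 19(W), 15(W), 13(W), all W → L
n=21: reaches L-position 20 → W
n=22: only reaches 21(W), 17(W), 15(W), all W → L
n=23: reaches L-position 22 → W
n=24: only reaches 23(W), 19(W), 17(W), all W → L
n=25: reaches L-position 24 → W
n=26: only reaches 25(W), 21(W), 19(W), all W → L
n=27: reaches L-position 26 → W
n=28: only reaches 27(W), 23(W), 21(W), all W → L
n=29: reaches L-position 28 → W
n=30: only reaches 29(W), 25(W), 23(W), all W → L
n=31: reaches L-position 30 → W
n=32: only reaches 31(W), 27(W), 25(W), all W → L
n=33: reaches L-position 32 → W
n=34: only reaches 33(W), 29(W), 27(W), all W → L
n=35: reaches L-position 34 → W
n=36: only reaches 35(W), 31(W), 29(W), all W → L
n=37: reaches L-position 36 → W
n=38: only reaches 37(W), 33(W), 31(W), all W → L
Reading off the rows marked L gives the requested list; there are 20 such values of n.

0, 2, 4, 6, 8, 10, 12, 14, 16, 18, 20, 22, 24, 26, 28, 30, 32, 34, 36, 38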